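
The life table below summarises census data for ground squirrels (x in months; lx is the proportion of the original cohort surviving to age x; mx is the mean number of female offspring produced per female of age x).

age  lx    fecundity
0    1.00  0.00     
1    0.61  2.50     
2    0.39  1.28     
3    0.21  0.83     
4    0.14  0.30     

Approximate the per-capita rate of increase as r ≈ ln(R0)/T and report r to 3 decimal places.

0.562

R0 = Σ lx·mx = 0 + 1.525 + 0.4992 + 0.1743 + 0.042 = 2.2405
Σ x·lx·mx = 3.2143; T = 3.2143/2.2405 = 1.43464…
r ≈ ln(R0)/T = ln(2.2405)/1.43464… = 0.5623… → 0.562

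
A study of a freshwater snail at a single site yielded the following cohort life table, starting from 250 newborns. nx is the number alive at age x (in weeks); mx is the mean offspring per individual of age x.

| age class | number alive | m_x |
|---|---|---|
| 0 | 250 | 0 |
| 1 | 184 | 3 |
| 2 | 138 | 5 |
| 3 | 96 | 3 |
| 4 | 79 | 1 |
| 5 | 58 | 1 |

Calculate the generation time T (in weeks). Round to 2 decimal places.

lx = nx/n0 = nx/250: 1, 0.736, 0.552, 0.384, 0.316, 0.232
lx·mx: 0, 2.208, 2.76, 1.152, 0.316, 0.232 → R0 = 6.668
x·lx·mx: 0, 2.208, 5.52, 3.456, 1.264, 1.16 → Σ = 13.608
T = 13.608 / 6.668 = 2.040792… → 2.04

2.04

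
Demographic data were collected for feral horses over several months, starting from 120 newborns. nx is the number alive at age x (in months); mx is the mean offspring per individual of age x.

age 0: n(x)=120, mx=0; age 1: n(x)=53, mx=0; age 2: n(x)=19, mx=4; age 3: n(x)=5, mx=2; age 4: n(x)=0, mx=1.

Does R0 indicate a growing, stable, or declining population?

lx = nx/n0 = nx/120: 1, 0.44167…, 0.15833…, 0.04167…, 0
R0 = Σ lx·mx = 0 + 0 + 0.633333… + 0.083333… + 0 = 0.716667…
R0 < 1, so the population is declining.

declining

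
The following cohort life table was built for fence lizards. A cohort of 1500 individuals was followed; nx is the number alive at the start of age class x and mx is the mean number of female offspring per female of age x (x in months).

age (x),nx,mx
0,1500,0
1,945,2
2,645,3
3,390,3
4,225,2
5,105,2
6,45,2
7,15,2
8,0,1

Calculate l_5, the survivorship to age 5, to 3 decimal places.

l_5 = n_5/n_0 = 105/1500 = 0.07 → 0.070

0.070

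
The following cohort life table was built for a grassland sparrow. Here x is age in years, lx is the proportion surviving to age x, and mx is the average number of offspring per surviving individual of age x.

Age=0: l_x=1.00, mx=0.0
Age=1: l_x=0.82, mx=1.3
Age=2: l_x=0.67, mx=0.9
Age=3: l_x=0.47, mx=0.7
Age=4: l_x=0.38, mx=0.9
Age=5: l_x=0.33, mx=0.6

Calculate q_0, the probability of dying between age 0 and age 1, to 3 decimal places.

q_0 = (l_0 − l_1) / l_0 = (1 − 0.82) / 1
     = 0.18 / 1 = 0.18 → 0.180

0.180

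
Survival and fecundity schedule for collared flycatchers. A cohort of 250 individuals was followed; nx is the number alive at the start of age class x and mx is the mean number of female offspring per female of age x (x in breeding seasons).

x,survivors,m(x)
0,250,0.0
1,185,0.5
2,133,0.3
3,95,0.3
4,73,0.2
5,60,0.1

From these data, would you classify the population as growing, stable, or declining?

lx = nx/n0 = nx/250: 1, 0.74, 0.532, 0.38, 0.292, 0.24
R0 = Σ lx·mx = 0 + 0.37 + 0.1596 + 0.114 + 0.0584 + 0.024 = 0.726
R0 < 1, so the population is declining.

declining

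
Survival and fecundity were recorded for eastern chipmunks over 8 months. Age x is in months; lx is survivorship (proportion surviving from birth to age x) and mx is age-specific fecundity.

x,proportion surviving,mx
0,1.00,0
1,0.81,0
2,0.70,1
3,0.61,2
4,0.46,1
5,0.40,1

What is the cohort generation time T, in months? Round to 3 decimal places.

3.201

lx·mx: 0, 0, 0.7, 1.22, 0.46, 0.4 → R0 = 2.78
x·lx·mx: 0, 0, 1.4, 3.66, 1.84, 2 → Σ = 8.9
T = 8.9 / 2.78 = 3.201439… → 3.201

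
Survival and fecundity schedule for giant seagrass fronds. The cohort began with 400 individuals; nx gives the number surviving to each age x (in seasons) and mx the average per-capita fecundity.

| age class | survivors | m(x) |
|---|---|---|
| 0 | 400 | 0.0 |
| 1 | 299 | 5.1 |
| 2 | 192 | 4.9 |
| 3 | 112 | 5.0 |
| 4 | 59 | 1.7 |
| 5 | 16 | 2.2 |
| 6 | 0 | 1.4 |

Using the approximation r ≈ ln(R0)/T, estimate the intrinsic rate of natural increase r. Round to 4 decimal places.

1.1538

lx = nx/n0 = nx/400: 1, 0.7475, 0.48, 0.28, 0.1475, 0.04, 0
R0 = Σ lx·mx = 0 + 3.81225 + 2.352 + 1.4 + 0.25075 + 0.088 + 0 = 7.903
Σ x·lx·mx = 14.15925; T = 14.15925/7.903 = 1.79163…
r ≈ ln(R0)/T = ln(7.903)/1.79163… = 1.153833… → 1.1538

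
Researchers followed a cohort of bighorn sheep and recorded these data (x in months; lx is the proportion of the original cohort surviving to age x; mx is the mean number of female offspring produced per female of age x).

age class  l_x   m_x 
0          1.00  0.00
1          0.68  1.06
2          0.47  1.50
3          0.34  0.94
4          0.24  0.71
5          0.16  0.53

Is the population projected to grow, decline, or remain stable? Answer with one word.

growing

R0 = Σ lx·mx = 0 + 0.7208 + 0.705 + 0.3196 + 0.1704 + 0.0848 = 2.0006
R0 > 1, so the population is growing.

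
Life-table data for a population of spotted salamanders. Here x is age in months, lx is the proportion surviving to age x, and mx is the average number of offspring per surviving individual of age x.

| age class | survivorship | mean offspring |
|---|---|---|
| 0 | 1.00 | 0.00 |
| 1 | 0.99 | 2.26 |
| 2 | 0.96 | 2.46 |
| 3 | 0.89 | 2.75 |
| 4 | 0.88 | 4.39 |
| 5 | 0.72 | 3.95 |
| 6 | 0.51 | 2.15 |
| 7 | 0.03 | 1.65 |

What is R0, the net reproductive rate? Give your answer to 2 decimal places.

14.90

lx·mx by age: 0, 2.2374, 2.3616, 2.4475, 3.8632, 2.844, 1.0965, 0.0495
R0 = Σ lx·mx = 14.8997 → 14.90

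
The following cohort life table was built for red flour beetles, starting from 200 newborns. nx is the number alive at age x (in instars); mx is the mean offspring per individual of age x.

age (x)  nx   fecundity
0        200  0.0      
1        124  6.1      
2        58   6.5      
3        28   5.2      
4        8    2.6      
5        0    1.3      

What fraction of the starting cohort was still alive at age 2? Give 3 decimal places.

0.290

l_2 = n_2/n_0 = 58/200 = 0.29 → 0.290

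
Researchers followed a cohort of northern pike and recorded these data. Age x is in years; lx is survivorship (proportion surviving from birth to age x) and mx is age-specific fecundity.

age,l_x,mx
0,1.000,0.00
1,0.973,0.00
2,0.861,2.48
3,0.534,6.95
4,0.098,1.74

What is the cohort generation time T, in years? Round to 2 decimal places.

lx·mx: 0, 0, 2.13528, 3.7113, 0.17052 → R0 = 6.0171
x·lx·mx: 0, 0, 4.27056, 11.1339, 0.68208 → Σ = 16.08654
T = 16.08654 / 6.0171 = 2.673471… → 2.67

2.67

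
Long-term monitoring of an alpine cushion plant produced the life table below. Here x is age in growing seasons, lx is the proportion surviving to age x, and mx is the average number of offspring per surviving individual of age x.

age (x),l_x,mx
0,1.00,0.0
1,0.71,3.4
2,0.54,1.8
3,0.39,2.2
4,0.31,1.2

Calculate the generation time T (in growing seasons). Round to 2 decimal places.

lx·mx: 0, 2.414, 0.972, 0.858, 0.372 → R0 = 4.616
x·lx·mx: 0, 2.414, 1.944, 2.574, 1.488 → Σ = 8.42
T = 8.42 / 4.616 = 1.82409… → 1.82

1.82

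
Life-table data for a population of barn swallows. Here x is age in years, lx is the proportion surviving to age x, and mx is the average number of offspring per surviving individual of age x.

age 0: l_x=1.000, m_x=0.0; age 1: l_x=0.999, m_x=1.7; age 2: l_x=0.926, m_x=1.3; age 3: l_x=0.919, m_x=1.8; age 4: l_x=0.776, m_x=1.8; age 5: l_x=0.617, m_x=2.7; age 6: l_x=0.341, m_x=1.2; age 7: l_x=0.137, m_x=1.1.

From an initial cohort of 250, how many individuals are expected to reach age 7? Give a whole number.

Expected survivors = N0 · l_7 = 250 × 0.137 = 34.25 → 34

34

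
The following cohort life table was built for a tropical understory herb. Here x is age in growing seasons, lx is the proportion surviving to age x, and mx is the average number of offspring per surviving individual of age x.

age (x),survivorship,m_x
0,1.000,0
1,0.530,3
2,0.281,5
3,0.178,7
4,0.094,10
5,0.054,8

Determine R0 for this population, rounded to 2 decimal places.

5.61

lx·mx by age: 0, 1.59, 1.405, 1.246, 0.94, 0.432
R0 = Σ lx·mx = 5.613 → 5.61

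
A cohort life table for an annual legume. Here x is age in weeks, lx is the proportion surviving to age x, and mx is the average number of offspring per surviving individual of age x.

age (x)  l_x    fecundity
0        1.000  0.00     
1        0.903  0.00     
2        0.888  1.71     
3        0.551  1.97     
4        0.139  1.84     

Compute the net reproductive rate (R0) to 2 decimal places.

2.86

lx·mx by age: 0, 0, 1.51848, 1.08547, 0.25576
R0 = Σ lx·mx = 2.85971 → 2.86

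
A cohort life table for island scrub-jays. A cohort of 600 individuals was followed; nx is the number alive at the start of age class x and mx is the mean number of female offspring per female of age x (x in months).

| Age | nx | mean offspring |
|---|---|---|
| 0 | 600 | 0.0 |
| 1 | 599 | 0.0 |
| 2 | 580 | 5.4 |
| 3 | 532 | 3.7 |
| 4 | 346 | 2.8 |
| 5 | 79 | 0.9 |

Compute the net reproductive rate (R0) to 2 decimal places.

10.23

lx = nx/n0 = nx/600: 1, 0.99833…, 0.96667…, 0.88667…, 0.57667…, 0.13167…
lx·mx by age: 0, 0, 5.22…, 3.280667…, 1.614667…, 0.1185…
R0 = Σ lx·mx = 10.233833… → 10.23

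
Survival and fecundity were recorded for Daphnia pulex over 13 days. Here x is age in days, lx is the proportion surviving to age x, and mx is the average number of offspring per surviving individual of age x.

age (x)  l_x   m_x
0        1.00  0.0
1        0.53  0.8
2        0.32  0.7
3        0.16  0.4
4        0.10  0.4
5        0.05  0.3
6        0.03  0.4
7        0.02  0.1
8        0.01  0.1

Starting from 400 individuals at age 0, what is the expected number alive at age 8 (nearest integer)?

4

Expected survivors = N0 · l_8 = 400 × 0.01 = 4 → 4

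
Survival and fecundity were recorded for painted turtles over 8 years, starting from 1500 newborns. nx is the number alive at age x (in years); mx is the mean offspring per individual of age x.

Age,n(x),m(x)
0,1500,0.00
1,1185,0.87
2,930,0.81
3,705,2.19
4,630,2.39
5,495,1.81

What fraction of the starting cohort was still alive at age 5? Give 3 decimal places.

0.330

l_5 = n_5/n_0 = 495/1500 = 0.33 → 0.330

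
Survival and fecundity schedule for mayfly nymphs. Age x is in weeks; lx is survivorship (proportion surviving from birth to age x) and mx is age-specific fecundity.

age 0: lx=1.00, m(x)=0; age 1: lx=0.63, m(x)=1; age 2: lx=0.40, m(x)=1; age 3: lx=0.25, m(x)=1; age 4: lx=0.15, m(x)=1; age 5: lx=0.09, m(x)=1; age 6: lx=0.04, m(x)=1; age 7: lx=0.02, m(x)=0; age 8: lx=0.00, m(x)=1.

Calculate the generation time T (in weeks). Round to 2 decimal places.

2.22

lx·mx: 0, 0.63, 0.4, 0.25, 0.15, 0.09, 0.04, 0, 0 → R0 = 1.56
x·lx·mx: 0, 0.63, 0.8, 0.75, 0.6, 0.45, 0.24, 0, 0 → Σ = 3.47
T = 3.47 / 1.56 = 2.224359… → 2.22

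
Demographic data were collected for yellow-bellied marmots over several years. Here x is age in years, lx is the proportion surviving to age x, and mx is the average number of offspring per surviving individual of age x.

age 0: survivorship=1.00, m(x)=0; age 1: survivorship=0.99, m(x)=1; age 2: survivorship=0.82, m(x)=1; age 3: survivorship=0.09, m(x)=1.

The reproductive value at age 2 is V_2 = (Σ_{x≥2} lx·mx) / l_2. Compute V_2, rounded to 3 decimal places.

lx·mx for x ≥ 2: 0.82, 0.09 → sum = 0.91
V_2 = 0.91 / l_2 = 0.91 / 0.82 = 1.109756… → 1.110

1.110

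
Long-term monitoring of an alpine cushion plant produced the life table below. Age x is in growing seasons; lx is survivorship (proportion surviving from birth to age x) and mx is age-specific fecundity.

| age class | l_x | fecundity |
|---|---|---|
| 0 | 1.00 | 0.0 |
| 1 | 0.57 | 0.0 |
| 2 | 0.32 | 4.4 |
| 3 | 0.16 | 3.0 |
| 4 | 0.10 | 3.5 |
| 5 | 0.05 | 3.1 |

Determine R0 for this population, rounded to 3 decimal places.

lx·mx by age: 0, 0, 1.408, 0.48, 0.35, 0.155
R0 = Σ lx·mx = 2.393 → 2.393

2.393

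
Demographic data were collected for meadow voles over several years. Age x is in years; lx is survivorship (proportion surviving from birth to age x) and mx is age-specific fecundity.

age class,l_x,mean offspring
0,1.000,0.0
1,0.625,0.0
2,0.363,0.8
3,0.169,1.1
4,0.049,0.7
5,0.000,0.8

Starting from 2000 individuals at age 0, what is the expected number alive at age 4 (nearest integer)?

Expected survivors = N0 · l_4 = 2000 × 0.049 = 98 → 98

98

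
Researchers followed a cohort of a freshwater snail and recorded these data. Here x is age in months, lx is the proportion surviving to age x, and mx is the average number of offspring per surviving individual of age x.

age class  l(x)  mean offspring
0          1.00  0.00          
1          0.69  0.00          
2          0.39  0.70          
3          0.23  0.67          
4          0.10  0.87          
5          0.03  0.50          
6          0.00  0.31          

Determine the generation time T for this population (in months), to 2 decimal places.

lx·mx: 0, 0, 0.273, 0.1541, 0.087, 0.015, 0 → R0 = 0.5291
x·lx·mx: 0, 0, 0.546, 0.4623, 0.348, 0.075, 0 → Σ = 1.4313
T = 1.4313 / 0.5291 = 2.70516… → 2.71

2.71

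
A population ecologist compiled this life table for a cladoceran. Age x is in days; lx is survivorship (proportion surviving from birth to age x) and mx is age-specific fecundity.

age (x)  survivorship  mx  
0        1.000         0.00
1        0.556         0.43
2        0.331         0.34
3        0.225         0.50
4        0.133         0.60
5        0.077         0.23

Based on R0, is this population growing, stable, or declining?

declining

R0 = Σ lx·mx = 0 + 0.23908 + 0.11254 + 0.1125 + 0.0798 + 0.01771 = 0.56163
R0 < 1, so the population is declining.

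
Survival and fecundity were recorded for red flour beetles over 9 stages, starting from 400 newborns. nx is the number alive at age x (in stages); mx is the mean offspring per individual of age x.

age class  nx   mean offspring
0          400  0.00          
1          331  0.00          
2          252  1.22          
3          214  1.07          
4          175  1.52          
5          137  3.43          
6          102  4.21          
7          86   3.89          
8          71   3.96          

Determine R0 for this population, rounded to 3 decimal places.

5.794

lx = nx/n0 = nx/400: 1, 0.8275, 0.63, 0.535, 0.4375, 0.3425, 0.255, 0.215, 0.1775
lx·mx by age: 0, 0, 0.7686, 0.57245, 0.665, 1.174775, 1.07355, 0.83635, 0.7029
R0 = Σ lx·mx = 5.793625 → 5.794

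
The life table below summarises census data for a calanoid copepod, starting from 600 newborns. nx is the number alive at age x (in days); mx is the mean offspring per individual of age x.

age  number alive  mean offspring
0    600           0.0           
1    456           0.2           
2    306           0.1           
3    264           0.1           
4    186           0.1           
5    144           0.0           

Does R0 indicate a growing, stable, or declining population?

declining

lx = nx/n0 = nx/600: 1, 0.76, 0.51, 0.44, 0.31, 0.24
R0 = Σ lx·mx = 0 + 0.152 + 0.051 + 0.044 + 0.031 + 0 = 0.278
R0 < 1, so the population is declining.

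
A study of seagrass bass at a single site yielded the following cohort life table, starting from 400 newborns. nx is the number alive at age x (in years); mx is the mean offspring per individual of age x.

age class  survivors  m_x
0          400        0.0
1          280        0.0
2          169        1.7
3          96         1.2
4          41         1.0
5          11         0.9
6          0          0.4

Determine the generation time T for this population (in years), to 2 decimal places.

lx = nx/n0 = nx/400: 1, 0.7, 0.4225, 0.24, 0.1025, 0.0275, 0
lx·mx: 0, 0, 0.71825, 0.288, 0.1025, 0.02475, 0 → R0 = 1.1335
x·lx·mx: 0, 0, 1.4365, 0.864, 0.41, 0.12375, 0 → Σ = 2.83425
T = 2.83425 / 1.1335 = 2.500441… → 2.50

2.50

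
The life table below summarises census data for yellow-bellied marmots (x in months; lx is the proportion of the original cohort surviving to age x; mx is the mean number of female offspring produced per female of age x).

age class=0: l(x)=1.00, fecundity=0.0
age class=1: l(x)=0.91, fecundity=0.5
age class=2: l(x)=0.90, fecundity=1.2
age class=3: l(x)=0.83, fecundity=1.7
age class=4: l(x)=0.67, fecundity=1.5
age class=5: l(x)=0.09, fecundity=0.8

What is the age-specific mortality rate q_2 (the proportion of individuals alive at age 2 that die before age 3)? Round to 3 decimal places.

q_2 = (l_2 − l_3) / l_2 = (0.9 − 0.83) / 0.9
     = 0.07 / 0.9 = 0.077778… → 0.078

0.078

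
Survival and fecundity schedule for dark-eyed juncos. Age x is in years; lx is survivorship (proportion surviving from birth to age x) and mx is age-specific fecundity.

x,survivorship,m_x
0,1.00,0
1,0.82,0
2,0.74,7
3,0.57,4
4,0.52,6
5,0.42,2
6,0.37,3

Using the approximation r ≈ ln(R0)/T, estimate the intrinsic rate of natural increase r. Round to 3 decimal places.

R0 = Σ lx·mx = 0 + 0 + 5.18 + 2.28 + 3.12 + 0.84 + 1.11 = 12.53
Σ x·lx·mx = 40.54; T = 40.54/12.53 = 3.23543…
r ≈ ln(R0)/T = ln(12.53)/3.23543… = 0.78139… → 0.781

0.781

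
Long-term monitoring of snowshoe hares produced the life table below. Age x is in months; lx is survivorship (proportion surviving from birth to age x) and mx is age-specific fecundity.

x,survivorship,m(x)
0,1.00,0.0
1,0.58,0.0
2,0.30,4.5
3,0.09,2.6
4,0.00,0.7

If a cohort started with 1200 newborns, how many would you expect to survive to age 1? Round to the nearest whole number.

Expected survivors = N0 · l_1 = 1200 × 0.58 = 696 → 696

696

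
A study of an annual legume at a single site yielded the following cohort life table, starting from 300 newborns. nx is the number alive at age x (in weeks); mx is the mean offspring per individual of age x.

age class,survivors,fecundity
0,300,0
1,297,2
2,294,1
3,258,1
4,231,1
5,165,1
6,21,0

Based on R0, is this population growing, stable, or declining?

lx = nx/n0 = nx/300: 1, 0.99, 0.98, 0.86, 0.77, 0.55, 0.07
R0 = Σ lx·mx = 0 + 1.98 + 0.98 + 0.86 + 0.77 + 0.55 + 0 = 5.14
R0 > 1, so the population is growing.

growing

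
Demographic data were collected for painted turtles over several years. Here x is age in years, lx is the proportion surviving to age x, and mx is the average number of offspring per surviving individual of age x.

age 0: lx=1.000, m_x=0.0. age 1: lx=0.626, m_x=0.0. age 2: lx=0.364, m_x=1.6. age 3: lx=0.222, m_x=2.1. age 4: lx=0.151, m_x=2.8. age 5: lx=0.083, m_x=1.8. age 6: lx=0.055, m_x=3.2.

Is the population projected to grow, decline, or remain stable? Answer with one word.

R0 = Σ lx·mx = 0 + 0 + 0.5824 + 0.4662 + 0.4228 + 0.1494 + 0.176 = 1.7968
R0 > 1, so the population is growing.

growing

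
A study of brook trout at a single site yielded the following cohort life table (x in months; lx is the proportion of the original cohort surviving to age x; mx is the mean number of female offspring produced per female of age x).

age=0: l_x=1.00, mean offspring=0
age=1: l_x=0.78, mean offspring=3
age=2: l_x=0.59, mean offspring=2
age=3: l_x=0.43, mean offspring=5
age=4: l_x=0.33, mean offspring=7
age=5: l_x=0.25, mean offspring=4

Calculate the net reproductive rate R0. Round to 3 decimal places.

lx·mx by age: 0, 2.34, 1.18, 2.15, 2.31, 1
R0 = Σ lx·mx = 8.98 → 8.980

8.980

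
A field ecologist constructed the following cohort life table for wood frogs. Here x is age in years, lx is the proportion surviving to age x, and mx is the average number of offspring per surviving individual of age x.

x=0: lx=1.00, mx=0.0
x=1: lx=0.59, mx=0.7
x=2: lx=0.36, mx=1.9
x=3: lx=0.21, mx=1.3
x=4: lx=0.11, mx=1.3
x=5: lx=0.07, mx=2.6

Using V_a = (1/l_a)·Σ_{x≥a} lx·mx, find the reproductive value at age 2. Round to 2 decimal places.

3.56

lx·mx for x ≥ 2: 0.684, 0.273, 0.143, 0.182 → sum = 1.282
V_2 = 1.282 / l_2 = 1.282 / 0.36 = 3.561111… → 3.56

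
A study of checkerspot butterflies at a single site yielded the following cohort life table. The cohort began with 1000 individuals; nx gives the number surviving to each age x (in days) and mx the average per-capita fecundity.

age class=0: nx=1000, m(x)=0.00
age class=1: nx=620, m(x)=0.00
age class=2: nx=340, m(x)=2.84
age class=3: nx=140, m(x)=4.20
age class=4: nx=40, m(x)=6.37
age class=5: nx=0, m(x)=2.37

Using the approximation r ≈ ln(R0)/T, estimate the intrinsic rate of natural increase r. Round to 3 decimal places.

lx = nx/n0 = nx/1000: 1, 0.62, 0.34, 0.14, 0.04, 0
R0 = Σ lx·mx = 0 + 0 + 0.9656 + 0.588 + 0.2548 + 0 = 1.8084
Σ x·lx·mx = 4.7144; T = 4.7144/1.8084 = 2.60695…
r ≈ ln(R0)/T = ln(1.8084)/2.60695… = 0.22726… → 0.227

0.227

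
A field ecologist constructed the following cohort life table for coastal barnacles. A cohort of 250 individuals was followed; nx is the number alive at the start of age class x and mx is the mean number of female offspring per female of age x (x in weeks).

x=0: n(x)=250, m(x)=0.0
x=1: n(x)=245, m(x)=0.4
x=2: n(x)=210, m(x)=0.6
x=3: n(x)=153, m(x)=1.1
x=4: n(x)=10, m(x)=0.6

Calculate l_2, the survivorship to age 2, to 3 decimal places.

l_2 = n_2/n_0 = 210/250 = 0.84 → 0.840

0.840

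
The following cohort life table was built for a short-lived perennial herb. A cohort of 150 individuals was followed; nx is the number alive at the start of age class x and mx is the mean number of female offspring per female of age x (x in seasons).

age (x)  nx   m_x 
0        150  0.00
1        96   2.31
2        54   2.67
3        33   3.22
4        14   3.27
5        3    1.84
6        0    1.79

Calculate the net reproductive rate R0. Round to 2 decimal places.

lx = nx/n0 = nx/150: 1, 0.64, 0.36, 0.22, 0.09333…, 0.02, 0
lx·mx by age: 0, 1.4784, 0.9612, 0.7084, 0.3052…, 0.0368, 0
R0 = Σ lx·mx = 3.49… → 3.49

3.49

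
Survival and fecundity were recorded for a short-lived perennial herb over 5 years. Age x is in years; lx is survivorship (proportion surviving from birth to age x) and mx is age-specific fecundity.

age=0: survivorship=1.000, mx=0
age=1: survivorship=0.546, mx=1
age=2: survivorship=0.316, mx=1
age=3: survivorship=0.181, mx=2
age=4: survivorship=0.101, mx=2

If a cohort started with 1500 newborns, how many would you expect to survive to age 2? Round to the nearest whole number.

Expected survivors = N0 · l_2 = 1500 × 0.316 = 474 → 474

474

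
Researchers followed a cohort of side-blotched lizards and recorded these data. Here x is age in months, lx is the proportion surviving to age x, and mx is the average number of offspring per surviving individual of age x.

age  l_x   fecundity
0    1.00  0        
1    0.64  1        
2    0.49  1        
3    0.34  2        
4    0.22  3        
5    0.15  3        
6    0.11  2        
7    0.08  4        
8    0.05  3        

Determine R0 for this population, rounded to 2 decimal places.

lx·mx by age: 0, 0.64, 0.49, 0.68, 0.66, 0.45, 0.22, 0.32, 0.15
R0 = Σ lx·mx = 3.61 → 3.61

3.61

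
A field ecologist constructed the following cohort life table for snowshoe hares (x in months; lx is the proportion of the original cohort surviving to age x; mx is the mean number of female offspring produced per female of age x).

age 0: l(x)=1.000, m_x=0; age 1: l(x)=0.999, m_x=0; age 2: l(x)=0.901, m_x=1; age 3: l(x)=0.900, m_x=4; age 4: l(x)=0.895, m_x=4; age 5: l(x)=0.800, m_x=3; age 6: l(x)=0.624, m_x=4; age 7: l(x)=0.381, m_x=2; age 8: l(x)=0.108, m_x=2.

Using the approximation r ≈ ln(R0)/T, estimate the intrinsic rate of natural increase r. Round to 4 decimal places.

R0 = Σ lx·mx = 0 + 0 + 0.901 + 3.6 + 3.58 + 2.4 + 2.496 + 0.762 + 0.216 = 13.955
Σ x·lx·mx = 60.96; T = 60.96/13.955 = 4.36833…
r ≈ ln(R0)/T = ln(13.955)/4.36833… = 0.603398… → 0.6034

0.6034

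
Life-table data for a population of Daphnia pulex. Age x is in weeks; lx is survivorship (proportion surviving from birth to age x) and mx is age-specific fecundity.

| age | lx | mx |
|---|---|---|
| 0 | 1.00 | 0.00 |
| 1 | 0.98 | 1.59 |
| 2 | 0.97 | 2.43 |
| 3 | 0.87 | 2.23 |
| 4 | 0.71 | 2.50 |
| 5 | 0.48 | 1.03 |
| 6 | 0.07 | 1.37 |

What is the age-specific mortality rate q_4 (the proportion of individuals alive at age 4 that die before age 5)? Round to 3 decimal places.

0.324

q_4 = (l_4 − l_5) / l_4 = (0.71 − 0.48) / 0.71
     = 0.23 / 0.71 = 0.323944… → 0.324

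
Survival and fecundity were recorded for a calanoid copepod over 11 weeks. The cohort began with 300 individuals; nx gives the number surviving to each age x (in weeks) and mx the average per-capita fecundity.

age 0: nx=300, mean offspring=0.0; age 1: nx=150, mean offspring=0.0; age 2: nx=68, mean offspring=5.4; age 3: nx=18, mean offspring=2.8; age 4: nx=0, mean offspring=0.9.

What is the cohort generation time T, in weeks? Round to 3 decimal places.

lx = nx/n0 = nx/300: 1, 0.5, 0.22667…, 0.06, 0
lx·mx: 0, 0, 1.224…, 0.168, 0 → R0 = 1.392…
x·lx·mx: 0, 0, 2.448…, 0.504, 0 → Σ = 2.952…
T = 2.952… / 1.392… = 2.12069… → 2.121

2.121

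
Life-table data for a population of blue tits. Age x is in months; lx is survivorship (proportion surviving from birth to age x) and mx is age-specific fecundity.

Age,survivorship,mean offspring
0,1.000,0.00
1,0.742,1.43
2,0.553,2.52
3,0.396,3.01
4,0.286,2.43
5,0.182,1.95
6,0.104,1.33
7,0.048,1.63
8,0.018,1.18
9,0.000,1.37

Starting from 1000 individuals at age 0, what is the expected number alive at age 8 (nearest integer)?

Expected survivors = N0 · l_8 = 1000 × 0.018 = 18 → 18

18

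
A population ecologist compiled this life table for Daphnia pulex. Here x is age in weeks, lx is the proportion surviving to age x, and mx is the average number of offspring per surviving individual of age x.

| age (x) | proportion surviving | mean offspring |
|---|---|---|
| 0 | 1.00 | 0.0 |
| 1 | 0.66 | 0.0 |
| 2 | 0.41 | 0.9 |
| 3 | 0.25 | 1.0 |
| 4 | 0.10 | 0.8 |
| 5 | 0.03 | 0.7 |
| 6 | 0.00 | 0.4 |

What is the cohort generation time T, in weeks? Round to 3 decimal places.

2.657

lx·mx: 0, 0, 0.369, 0.25, 0.08, 0.021, 0 → R0 = 0.72
x·lx·mx: 0, 0, 0.738, 0.75, 0.32, 0.105, 0 → Σ = 1.913
T = 1.913 / 0.72 = 2.656944… → 2.657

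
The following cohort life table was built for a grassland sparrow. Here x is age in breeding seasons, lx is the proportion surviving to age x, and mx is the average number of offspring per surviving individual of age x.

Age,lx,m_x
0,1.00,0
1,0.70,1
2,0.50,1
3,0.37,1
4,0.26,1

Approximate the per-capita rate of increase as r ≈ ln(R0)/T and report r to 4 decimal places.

R0 = Σ lx·mx = 0 + 0.7 + 0.5 + 0.37 + 0.26 = 1.83
Σ x·lx·mx = 3.85; T = 3.85/1.83 = 2.10383…
r ≈ ln(R0)/T = ln(1.83)/2.10383… = 0.287246… → 0.2872

0.2872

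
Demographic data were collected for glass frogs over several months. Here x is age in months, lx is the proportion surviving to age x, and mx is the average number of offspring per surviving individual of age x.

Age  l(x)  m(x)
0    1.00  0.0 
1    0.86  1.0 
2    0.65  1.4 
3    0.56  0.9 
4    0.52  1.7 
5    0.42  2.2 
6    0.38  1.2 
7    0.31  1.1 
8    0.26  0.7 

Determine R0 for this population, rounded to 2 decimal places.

lx·mx by age: 0, 0.86, 0.91, 0.504, 0.884, 0.924, 0.456, 0.341, 0.182
R0 = Σ lx·mx = 5.061 → 5.06

5.06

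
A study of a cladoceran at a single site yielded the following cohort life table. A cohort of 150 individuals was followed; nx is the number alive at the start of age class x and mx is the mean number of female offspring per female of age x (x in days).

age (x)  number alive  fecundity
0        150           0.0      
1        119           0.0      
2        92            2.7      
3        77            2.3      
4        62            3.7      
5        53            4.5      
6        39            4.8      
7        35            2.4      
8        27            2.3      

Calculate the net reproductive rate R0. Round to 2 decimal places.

8.18

lx = nx/n0 = nx/150: 1, 0.79333…, 0.61333…, 0.51333…, 0.41333…, 0.35333…, 0.26, 0.23333…, 0.18
lx·mx by age: 0, 0, 1.656…, 1.180667…, 1.529333…, 1.59…, 1.248, 0.56…, 0.414
R0 = Σ lx·mx = 8.178… → 8.18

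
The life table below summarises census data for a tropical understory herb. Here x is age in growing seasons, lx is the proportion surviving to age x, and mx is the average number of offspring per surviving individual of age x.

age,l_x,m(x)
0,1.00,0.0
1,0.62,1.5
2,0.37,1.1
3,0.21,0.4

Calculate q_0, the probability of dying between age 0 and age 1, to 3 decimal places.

0.380

q_0 = (l_0 − l_1) / l_0 = (1 − 0.62) / 1
     = 0.38 / 1 = 0.38 → 0.380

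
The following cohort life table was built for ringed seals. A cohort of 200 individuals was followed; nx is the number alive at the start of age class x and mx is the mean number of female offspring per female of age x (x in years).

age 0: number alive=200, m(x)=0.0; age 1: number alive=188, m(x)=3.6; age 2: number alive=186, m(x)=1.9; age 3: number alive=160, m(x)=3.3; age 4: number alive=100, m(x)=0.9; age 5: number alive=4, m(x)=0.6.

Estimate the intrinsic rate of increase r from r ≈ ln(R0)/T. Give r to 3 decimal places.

lx = nx/n0 = nx/200: 1, 0.94, 0.93, 0.8, 0.5, 0.02
R0 = Σ lx·mx = 0 + 3.384 + 1.767 + 2.64 + 0.45 + 0.012 = 8.253
Σ x·lx·mx = 16.698; T = 16.698/8.253 = 2.02326…
r ≈ ln(R0)/T = ln(8.253)/2.02326… = 1.04315… → 1.043

1.043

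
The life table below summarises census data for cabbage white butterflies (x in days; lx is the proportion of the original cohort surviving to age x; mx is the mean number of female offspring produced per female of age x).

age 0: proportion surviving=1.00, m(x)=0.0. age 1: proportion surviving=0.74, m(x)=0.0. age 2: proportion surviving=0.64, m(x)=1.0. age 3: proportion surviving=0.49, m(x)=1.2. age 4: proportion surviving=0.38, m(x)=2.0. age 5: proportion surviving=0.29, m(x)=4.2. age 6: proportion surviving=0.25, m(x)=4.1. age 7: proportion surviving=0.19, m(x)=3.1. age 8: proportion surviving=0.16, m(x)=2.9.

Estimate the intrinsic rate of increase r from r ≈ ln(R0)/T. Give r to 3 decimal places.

0.336

R0 = Σ lx·mx = 0 + 0 + 0.64 + 0.588 + 0.76 + 1.218 + 1.025 + 0.589 + 0.464 = 5.284
Σ x·lx·mx = 26.159; T = 26.159/5.284 = 4.95061…
r ≈ ln(R0)/T = ln(5.284)/4.95061… = 0.33626… → 0.336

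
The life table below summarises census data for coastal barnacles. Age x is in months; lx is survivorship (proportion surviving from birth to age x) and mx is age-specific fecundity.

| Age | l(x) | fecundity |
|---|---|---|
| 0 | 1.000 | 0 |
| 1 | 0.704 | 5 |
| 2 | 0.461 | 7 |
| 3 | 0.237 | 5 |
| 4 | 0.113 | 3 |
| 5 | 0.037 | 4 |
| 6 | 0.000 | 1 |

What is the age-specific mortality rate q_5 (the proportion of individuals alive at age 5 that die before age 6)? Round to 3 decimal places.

1.000

q_5 = (l_5 − l_6) / l_5 = (0.037 − 0) / 0.037
     = 0.037 / 0.037 = 1 → 1.000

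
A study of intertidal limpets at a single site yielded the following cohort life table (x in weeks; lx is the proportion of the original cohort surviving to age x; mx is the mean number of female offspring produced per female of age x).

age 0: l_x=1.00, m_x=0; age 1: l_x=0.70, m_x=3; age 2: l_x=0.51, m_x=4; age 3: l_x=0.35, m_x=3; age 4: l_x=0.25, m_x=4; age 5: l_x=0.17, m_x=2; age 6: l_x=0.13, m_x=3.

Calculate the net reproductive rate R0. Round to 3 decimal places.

lx·mx by age: 0, 2.1, 2.04, 1.05, 1, 0.34, 0.39
R0 = Σ lx·mx = 6.92 → 6.920

6.920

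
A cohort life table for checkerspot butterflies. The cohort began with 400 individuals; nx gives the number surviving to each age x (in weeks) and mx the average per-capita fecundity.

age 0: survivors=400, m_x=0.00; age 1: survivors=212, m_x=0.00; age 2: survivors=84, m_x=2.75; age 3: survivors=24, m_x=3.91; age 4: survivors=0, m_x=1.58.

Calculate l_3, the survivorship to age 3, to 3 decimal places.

0.060

l_3 = n_3/n_0 = 24/400 = 0.06 → 0.060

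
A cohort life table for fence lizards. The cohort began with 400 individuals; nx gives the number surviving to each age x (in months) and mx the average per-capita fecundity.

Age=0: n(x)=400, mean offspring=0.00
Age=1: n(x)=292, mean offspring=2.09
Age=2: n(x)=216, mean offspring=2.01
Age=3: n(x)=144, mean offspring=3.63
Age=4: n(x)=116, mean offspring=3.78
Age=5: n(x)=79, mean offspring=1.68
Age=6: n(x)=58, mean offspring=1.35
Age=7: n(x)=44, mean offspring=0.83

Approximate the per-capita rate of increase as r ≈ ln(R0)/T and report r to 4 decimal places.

0.6293

lx = nx/n0 = nx/400: 1, 0.73, 0.54, 0.36, 0.29, 0.1975, 0.145, 0.11
R0 = Σ lx·mx = 0 + 1.5257 + 1.0854 + 1.3068 + 1.0962 + 0.3318… + 0.19575 + 0.0913 = 5.63295
Σ x·lx·mx = 15.4743; T = 15.4743/5.63295 = 2.7471…
r ≈ ln(R0)/T = ln(5.63295)/2.7471… = 0.629257… → 0.6293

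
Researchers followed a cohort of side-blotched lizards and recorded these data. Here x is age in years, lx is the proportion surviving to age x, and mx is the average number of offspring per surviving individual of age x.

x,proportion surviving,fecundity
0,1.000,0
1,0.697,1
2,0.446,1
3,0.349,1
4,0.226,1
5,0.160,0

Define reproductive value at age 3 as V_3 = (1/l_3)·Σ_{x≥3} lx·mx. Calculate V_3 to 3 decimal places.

lx·mx for x ≥ 3: 0.349, 0.226, 0 → sum = 0.575
V_3 = 0.575 / l_3 = 0.575 / 0.349 = 1.647564… → 1.648

1.648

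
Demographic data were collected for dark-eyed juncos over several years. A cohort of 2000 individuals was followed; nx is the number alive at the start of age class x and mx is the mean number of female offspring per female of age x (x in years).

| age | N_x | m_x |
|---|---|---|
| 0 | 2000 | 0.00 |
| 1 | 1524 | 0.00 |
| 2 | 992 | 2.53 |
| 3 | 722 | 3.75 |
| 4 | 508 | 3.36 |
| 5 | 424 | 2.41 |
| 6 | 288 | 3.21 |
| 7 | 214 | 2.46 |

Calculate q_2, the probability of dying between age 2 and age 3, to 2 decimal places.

lx = nx/n0 = nx/2000: 1, 0.762, 0.496, 0.361, 0.254, 0.212, 0.144, 0.107
q_2 = (l_2 − l_3) / l_2 = (0.496 − 0.361) / 0.496
     = 0.135 / 0.496 = 0.272177… → 0.27

0.27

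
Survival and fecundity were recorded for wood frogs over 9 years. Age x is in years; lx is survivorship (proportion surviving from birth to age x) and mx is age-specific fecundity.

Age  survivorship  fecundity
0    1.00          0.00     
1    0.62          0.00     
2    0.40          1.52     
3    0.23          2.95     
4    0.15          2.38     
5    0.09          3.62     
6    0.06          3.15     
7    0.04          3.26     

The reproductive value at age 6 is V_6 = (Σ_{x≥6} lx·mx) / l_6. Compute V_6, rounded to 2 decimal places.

5.32

lx·mx for x ≥ 6: 0.189, 0.1304 → sum = 0.3194
V_6 = 0.3194 / l_6 = 0.3194 / 0.06 = 5.323333… → 5.32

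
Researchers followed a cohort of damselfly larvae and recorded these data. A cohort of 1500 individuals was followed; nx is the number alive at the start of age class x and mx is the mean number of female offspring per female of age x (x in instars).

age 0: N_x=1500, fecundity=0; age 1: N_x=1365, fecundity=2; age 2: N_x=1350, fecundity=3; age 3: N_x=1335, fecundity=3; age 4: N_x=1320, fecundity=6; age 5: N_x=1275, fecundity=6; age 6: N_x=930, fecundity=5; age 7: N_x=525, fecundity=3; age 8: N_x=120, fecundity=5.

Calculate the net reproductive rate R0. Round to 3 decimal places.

lx = nx/n0 = nx/1500: 1, 0.91, 0.9, 0.89, 0.88, 0.85, 0.62, 0.35, 0.08
lx·mx by age: 0, 1.82, 2.7, 2.67, 5.28, 5.1, 3.1, 1.05, 0.4
R0 = Σ lx·mx = 22.12 → 22.120

22.120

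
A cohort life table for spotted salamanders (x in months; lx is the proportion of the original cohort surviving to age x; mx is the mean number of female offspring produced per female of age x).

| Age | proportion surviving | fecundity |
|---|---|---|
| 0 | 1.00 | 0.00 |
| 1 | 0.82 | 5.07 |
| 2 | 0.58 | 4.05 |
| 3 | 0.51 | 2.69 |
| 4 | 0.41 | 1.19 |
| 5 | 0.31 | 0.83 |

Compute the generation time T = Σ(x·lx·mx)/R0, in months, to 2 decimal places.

1.88

lx·mx: 0, 4.1574, 2.349, 1.3719, 0.4879, 0.2573 → R0 = 8.6235
x·lx·mx: 0, 4.1574, 4.698, 4.1157, 1.9516, 1.2865 → Σ = 16.2092
T = 16.2092 / 8.6235 = 1.879654… → 1.88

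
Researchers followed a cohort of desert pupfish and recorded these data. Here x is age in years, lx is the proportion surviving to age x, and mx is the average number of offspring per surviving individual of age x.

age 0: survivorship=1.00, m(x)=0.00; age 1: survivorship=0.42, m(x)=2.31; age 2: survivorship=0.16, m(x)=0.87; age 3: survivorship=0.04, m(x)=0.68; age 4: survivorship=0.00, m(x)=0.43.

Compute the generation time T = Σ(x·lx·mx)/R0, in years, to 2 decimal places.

1.17

lx·mx: 0, 0.9702, 0.1392, 0.0272, 0 → R0 = 1.1366
x·lx·mx: 0, 0.9702, 0.2784, 0.0816, 0 → Σ = 1.3302
T = 1.3302 / 1.1366 = 1.170333… → 1.17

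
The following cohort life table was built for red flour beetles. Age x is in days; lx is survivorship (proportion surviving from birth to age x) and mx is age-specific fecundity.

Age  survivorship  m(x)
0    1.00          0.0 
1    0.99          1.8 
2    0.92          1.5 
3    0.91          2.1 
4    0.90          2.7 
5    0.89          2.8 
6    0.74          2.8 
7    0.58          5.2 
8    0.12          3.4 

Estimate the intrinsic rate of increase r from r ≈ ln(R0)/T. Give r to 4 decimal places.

0.6129

R0 = Σ lx·mx = 0 + 1.782 + 1.38 + 1.911 + 2.43 + 2.492 + 2.072 + 3.016 + 0.408 = 15.491
Σ x·lx·mx = 69.263; T = 69.263/15.491 = 4.47118…
r ≈ ln(R0)/T = ln(15.491)/4.47118… = 0.612872… → 0.6129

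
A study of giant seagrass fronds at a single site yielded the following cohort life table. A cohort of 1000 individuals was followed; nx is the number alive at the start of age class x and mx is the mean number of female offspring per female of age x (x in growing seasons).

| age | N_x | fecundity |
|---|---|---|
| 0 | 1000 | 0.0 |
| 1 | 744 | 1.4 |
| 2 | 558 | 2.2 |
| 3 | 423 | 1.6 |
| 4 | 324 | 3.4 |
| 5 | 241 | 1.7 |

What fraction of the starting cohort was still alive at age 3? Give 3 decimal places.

l_3 = n_3/n_0 = 423/1000 = 0.423 → 0.423

0.423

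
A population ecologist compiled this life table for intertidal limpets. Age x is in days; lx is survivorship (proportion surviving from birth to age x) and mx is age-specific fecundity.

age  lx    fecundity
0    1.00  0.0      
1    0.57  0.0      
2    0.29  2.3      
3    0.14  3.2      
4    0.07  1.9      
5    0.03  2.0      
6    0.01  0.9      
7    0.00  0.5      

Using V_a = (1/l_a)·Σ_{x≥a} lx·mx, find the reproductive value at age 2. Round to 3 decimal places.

4.541

lx·mx for x ≥ 2: 0.667, 0.448, 0.133, 0.06, 0.009, 0 → sum = 1.317
V_2 = 1.317 / l_2 = 1.317 / 0.29 = 4.541379… → 4.541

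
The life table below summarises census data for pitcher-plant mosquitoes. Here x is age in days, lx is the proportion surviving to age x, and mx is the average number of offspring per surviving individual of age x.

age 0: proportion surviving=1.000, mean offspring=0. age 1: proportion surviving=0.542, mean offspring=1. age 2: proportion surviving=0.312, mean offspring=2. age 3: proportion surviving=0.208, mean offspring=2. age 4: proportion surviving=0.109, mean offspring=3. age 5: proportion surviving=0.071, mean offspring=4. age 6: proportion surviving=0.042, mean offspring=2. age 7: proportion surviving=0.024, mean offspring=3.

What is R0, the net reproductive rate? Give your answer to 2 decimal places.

lx·mx by age: 0, 0.542, 0.624, 0.416, 0.327, 0.284, 0.084, 0.072
R0 = Σ lx·mx = 2.349 → 2.35

2.35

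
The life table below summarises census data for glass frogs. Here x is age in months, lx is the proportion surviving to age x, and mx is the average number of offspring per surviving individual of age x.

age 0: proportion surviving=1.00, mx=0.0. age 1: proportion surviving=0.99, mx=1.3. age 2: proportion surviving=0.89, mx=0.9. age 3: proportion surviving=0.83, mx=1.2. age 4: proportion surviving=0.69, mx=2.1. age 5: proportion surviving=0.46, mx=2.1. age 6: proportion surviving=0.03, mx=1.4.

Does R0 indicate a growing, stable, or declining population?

R0 = Σ lx·mx = 0 + 1.287 + 0.801 + 0.996 + 1.449 + 0.966 + 0.042 = 5.541
R0 > 1, so the population is growing.

growing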